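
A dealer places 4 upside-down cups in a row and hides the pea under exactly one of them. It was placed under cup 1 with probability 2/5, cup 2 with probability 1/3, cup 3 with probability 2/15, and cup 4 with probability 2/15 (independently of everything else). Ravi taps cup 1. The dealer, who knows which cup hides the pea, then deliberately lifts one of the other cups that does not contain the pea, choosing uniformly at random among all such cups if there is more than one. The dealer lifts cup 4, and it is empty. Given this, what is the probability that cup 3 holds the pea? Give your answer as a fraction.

2/11

Consider each possible location of the pea in turn.
If it is under cup 1 (prior 2/5): the dealer has 3 equally likely choices, so probability 1/3; weight (2/5)·(1/3) = 2/15.
If it is under cup 2 (prior 1/3): the dealer has 2 equally likely choices, so probability 1/2; weight (1/3)·(1/2) = 1/6.
If it is under cup 3 (prior 2/15): the dealer has 2 equally likely choices, so probability 1/2; weight (2/15)·(1/2) = 1/15.
If it is under cup 4 (prior 2/15): the dealer opened cup 4, so this case is ruled out; weight (2/15)·0 = 0.
The weights sum to 11/30.
So P(the pea under cup 3 | the dealer opened cup 4) = (1/15) / (11/30) = 2/11.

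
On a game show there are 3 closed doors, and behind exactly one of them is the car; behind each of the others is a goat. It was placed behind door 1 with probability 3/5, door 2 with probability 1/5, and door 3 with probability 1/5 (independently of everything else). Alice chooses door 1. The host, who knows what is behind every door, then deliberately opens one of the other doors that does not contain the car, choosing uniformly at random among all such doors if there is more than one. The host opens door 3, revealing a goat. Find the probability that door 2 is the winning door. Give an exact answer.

Condition on the true location of the car.
If it is behind door 1 (prior 3/5): the host has 2 equally likely choices, so probability 1/2; weight (3/5)·(1/2) = 3/10.
If it is behind door 2 (prior 1/5): the host has no choice, probability 1; weight (1/5)·1 = 1/5.
If it is behind door 3 (prior 1/5): the host opened door 3, so this case is ruled out; weight (1/5)·0 = 0.
The weights sum to 1/2.
So P(the car behind door 2 | the host opened door 3) = (1/5) / (1/2) = 2/5.

2/5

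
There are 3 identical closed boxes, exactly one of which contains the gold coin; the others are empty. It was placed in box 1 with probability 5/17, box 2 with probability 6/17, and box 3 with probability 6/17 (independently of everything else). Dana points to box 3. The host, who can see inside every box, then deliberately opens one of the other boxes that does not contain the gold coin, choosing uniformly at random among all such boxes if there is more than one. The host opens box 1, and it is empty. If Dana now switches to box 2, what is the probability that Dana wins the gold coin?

Consider each possible location of the gold coin in turn.
If it is in box 1 (prior 5/17): the host opened box 1, so this case is ruled out; weight (5/17)·0 = 0.
If it is in box 2 (prior 6/17): the host has no choice, probability 1; weight (6/17)·1 = 6/17.
If it is in box 3 (prior 6/17): the host has 2 equally likely choices, so probability 1/2; weight (6/17)·(1/2) = 3/17.
The weights sum to 9/17.
So P(the gold coin in box 2 | the host opened box 1) = (6/17) / (9/17) = 2/3.

2/3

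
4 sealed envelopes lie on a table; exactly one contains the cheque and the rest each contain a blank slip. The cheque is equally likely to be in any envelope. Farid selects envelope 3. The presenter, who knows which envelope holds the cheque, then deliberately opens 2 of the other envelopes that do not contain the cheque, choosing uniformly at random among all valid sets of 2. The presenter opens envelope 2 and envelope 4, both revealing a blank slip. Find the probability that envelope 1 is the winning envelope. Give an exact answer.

3/4

Consider each possible location of the cheque in turn.
If it is in envelope 1 (prior 1/4): the presenter has no choice, probability 1; weight (1/4)·1 = 1/4.
If it is in either of envelopes 2 and 4 (prior 1/4 each): that envelope was opened and seen not to hold the prize — ruled out; weight (1/4)·0 = 0 each.
If it is in envelope 3 (prior 1/4): the presenter has 3 equally likely choices, so probability 1/3; weight (1/4)·(1/3) = 1/12.
The weights sum to 1/3.
So P(the cheque in envelope 1 | the presenter opened envelope 2 and envelope 4) = (1/4) / (1/3) = 3/4.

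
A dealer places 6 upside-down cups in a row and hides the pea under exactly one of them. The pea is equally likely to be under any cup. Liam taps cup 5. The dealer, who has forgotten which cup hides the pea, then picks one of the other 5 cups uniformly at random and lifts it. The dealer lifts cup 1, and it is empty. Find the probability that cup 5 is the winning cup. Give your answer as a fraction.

1/5

Because the dealer chose which cup to lift without knowing where the pea is, the choice is independent of the prize location. Learning that cup 1 does not hold the pea simply rules out that one location and leaves the remaining 5 cups still equally likely by symmetry.
So P(the pea under cup 5) = 1/5.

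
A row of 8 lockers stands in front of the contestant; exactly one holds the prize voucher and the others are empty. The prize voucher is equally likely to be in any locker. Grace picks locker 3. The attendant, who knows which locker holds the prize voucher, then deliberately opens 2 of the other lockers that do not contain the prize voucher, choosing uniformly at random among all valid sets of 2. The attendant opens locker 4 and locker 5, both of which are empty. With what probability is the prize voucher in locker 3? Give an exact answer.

Apply Bayes' rule, conditioning on where the prize voucher actually is.
If it is in any of lockers 1, 2, 6, 7, and 8 (prior 1/8 each): the attendant has 15 equally likely choices, so probability 1/15; weight (1/8)·(1/15) = 1/120 each.
If it is in locker 3 (prior 1/8): the attendant has 21 equally likely choices, so probability 1/21; weight (1/8)·(1/21) = 1/168.
If it is in either of lockers 4 and 5 (prior 1/8 each): that locker was opened and seen not to hold the prize — ruled out; weight (1/8)·0 = 0 each.
The weights sum to 1/21.
So P(the prize voucher in locker 3 | the attendant opened locker 4 and locker 5) = (1/168) / (1/21) = 1/8.

1/8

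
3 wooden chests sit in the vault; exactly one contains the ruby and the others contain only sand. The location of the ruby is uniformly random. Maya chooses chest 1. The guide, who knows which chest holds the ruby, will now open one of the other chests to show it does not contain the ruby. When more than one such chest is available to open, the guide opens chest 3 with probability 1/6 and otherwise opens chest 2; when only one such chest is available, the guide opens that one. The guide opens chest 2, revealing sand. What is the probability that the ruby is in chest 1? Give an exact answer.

Consider each possible location of the ruby in turn.
If it is in chest 1 (prior 1/3): chest 3 is available but not opened, probability 5/6; weight (1/3)·(5/6) = 5/18.
If it is in chest 2 (prior 1/3): the guide opened chest 2, so this case is ruled out; weight (1/3)·0 = 0.
If it is in chest 3 (prior 1/3): only chest 2 is available, probability 1; weight (1/3)·1 = 1/3.
The weights sum to 11/18.
So P(the ruby in chest 1 | the guide opened chest 2) = (5/18) / (11/18) = 5/11.

5/11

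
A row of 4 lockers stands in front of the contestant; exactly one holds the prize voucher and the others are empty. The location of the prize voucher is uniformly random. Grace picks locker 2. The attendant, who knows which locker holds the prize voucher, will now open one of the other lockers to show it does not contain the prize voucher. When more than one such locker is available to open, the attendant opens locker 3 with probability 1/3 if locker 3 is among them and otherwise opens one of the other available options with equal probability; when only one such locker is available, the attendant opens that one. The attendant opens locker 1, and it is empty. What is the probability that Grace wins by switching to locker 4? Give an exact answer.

4/9

Consider each possible location of the prize voucher in turn.
If it is in locker 1 (prior 1/4): the attendant opened locker 1, so this case is ruled out; weight (1/4)·0 = 0.
If it is in locker 2 (prior 1/4): locker 3 is available but not opened; locker 1 gets probability (1 − 1/3)/2 = 1/3; weight (1/4)·(1/3) = 1/12.
If it is in locker 3 (prior 1/4): locker 3 holds the prize so is unavailable; the attendant chooses uniformly among the 2 others, probability 1/2; weight (1/4)·(1/2) = 1/8.
If it is in locker 4 (prior 1/4): locker 3 is available but not opened, probability 2/3; weight (1/4)·(2/3) = 1/6.
The weights sum to 3/8.
So P(the prize voucher in locker 4 | the attendant opened locker 1) = (1/6) / (3/8) = 4/9.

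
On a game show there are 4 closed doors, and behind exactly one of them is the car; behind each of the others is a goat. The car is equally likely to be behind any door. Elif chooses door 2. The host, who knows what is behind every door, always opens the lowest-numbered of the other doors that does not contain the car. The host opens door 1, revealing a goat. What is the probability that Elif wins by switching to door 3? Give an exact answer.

Consider each possible location of the car in turn.
If it is behind door 1 (prior 1/4): the host opened door 1, so this case is ruled out; weight (1/4)·0 = 0.
If it is behind any of doors 2, 3, and 4 (prior 1/4 each): door 1 is the lowest-numbered option available, probability 1; weight (1/4)·1 = 1/4 each.
The weights sum to 3/4.
So P(the car behind door 3 | the host opened door 1) = (1/4) / (3/4) = 1/3.

1/3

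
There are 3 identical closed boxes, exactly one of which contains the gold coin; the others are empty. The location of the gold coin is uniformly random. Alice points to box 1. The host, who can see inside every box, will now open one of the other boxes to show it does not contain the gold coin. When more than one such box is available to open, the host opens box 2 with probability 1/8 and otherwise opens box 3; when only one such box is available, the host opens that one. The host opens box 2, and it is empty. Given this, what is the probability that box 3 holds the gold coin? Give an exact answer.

8/9

Apply Bayes' rule, conditioning on where the gold coin actually is.
If it is in box 1 (prior 1/3): box 2 is available, opened with probability 1/8; weight (1/3)·(1/8) = 1/24.
If it is in box 2 (prior 1/3): the host opened box 2, so this case is ruled out; weight (1/3)·0 = 0.
If it is in box 3 (prior 1/3): only box 2 is available, probability 1; weight (1/3)·1 = 1/3.
The weights sum to 3/8.
So P(the gold coin in box 3 | the host opened box 2) = (1/3) / (3/8) = 8/9.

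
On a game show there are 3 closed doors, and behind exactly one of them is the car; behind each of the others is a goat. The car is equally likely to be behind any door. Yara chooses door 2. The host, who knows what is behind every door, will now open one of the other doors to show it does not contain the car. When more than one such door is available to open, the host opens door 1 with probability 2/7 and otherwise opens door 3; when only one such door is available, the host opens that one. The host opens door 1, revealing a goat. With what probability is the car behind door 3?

Consider each possible location of the car in turn.
If it is behind door 1 (prior 1/3): the host opened door 1, so this case is ruled out; weight (1/3)·0 = 0.
If it is behind door 2 (prior 1/3): door 1 is available, opened with probability 2/7; weight (1/3)·(2/7) = 2/21.
If it is behind door 3 (prior 1/3): only door 1 is available, probability 1; weight (1/3)·1 = 1/3.
The weights sum to 3/7.
So P(the car behind door 3 | the host opened door 1) = (1/3) / (3/7) = 7/9.

7/9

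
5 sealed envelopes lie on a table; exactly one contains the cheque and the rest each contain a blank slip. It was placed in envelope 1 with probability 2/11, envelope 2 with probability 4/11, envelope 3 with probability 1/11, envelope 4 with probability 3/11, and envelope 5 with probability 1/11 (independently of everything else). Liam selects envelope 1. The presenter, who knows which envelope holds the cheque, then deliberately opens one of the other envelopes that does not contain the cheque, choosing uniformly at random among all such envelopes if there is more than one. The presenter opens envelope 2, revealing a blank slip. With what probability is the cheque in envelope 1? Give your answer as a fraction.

Condition on the true location of the cheque.
If it is in envelope 1 (prior 2/11): the presenter has 4 equally likely choices, so probability 1/4; weight (2/11)·(1/4) = 1/22.
If it is in envelope 2 (prior 4/11): the presenter opened envelope 2, so this case is ruled out; weight (4/11)·0 = 0.
If it is in either of envelopes 3 and 5 (prior 1/11 each): the presenter has 3 equally likely choices, so probability 1/3; weight (1/11)·(1/3) = 1/33 each.
If it is in envelope 4 (prior 3/11): the presenter has 3 equally likely choices, so probability 1/3; weight (3/11)·(1/3) = 1/11.
The weights sum to 13/66.
So P(the cheque in envelope 1 | the presenter opened envelope 2) = (1/22) / (13/66) = 3/13.

3/13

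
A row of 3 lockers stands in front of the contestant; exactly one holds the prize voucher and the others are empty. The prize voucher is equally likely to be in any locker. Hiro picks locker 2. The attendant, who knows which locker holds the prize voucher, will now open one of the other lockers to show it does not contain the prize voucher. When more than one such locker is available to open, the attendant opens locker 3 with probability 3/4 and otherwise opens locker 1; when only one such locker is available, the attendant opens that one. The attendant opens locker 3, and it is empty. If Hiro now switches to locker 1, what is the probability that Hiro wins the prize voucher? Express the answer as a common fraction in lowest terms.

4/7

Consider each possible location of the prize voucher in turn.
If it is in locker 1 (prior 1/3): only locker 3 is available, probability 1; weight (1/3)·1 = 1/3.
If it is in locker 2 (prior 1/3): locker 3 is available, opened with probability 3/4; weight (1/3)·(3/4) = 1/4.
If it is in locker 3 (prior 1/3): the attendant opened locker 3, so this case is ruled out; weight (1/3)·0 = 0.
The weights sum to 7/12.
So P(the prize voucher in locker 1 | the attendant opened locker 3) = (1/3) / (7/12) = 4/7.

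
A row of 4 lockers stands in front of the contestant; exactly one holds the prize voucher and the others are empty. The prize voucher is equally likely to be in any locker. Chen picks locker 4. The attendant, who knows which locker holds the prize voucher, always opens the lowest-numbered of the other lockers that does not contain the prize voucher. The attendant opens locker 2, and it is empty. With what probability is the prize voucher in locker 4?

0

Consider each possible location of the prize voucher in turn.
If it is in locker 1 (prior 1/4): locker 2 is the lowest-numbered option available, probability 1; weight (1/4)·1 = 1/4.
If it is in locker 2 (prior 1/4): the attendant opened locker 2, so this case is ruled out; weight (1/4)·0 = 0.
If it is in either of lockers 3 and 4 (prior 1/4 each): the attendant would have opened locker 1 instead, probability 0; weight (1/4)·0 = 0 each.
The weights sum to 1/4.
So P(the prize voucher in locker 4 | the attendant opened locker 2) = 0 / (1/4) = 0.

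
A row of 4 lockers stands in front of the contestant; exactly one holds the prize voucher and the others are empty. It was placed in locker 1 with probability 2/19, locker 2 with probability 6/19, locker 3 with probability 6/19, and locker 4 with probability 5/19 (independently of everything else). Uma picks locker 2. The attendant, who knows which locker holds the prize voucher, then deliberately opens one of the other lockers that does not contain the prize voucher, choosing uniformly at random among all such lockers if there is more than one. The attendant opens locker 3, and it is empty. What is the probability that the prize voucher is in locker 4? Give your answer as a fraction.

Condition on the true location of the prize voucher.
If it is in locker 1 (prior 2/19): the attendant has 2 equally likely choices, so probability 1/2; weight (2/19)·(1/2) = 1/19.
If it is in locker 2 (prior 6/19): the attendant has 3 equally likely choices, so probability 1/3; weight (6/19)·(1/3) = 2/19.
If it is in locker 3 (prior 6/19): the attendant opened locker 3, so this case is ruled out; weight (6/19)·0 = 0.
If it is in locker 4 (prior 5/19): the attendant has 2 equally likely choices, so probability 1/2; weight (5/19)·(1/2) = 5/38.
The weights sum to 11/38.
So P(the prize voucher in locker 4 | the attendant opened locker 3) = (5/38) / (11/38) = 5/11.

5/11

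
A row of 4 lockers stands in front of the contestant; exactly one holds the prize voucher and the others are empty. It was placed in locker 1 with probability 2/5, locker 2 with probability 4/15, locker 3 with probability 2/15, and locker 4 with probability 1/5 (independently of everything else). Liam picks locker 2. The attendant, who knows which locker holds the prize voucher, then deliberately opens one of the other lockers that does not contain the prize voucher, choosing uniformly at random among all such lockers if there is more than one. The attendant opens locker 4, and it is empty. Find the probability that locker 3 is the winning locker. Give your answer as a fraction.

3/16

Apply Bayes' rule, conditioning on where the prize voucher actually is.
If it is in locker 1 (prior 2/5): the attendant has 2 equally likely choices, so probability 1/2; weight (2/5)·(1/2) = 1/5.
If it is in locker 2 (prior 4/15): the attendant has 3 equally likely choices, so probability 1/3; weight (4/15)·(1/3) = 4/45.
If it is in locker 3 (prior 2/15): the attendant has 2 equally likely choices, so probability 1/2; weight (2/15)·(1/2) = 1/15.
If it is in locker 4 (prior 1/5): the attendant opened locker 4, so this case is ruled out; weight (1/5)·0 = 0.
The weights sum to 16/45.
So P(the prize voucher in locker 3 | the attendant opened locker 4) = (1/15) / (16/45) = 3/16.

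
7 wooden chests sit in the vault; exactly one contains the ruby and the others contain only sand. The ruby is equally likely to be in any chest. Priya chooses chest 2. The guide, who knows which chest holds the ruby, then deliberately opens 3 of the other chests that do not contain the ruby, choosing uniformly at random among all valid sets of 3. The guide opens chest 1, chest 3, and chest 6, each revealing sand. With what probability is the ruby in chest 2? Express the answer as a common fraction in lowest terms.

1/7

Apply Bayes' rule, conditioning on where the ruby actually is.
If it is in any of chests 1, 3, and 6 (prior 1/7 each): that chest was opened and seen not to hold the prize — ruled out; weight (1/7)·0 = 0 each.
If it is in chest 2 (prior 1/7): the guide has 20 equally likely choices, so probability 1/20; weight (1/7)·(1/20) = 1/140.
If it is in any of chests 4, 5, and 7 (prior 1/7 each): the guide has 10 equally likely choices, so probability 1/10; weight (1/7)·(1/10) = 1/70 each.
The weights sum to 1/20.
So P(the ruby in chest 2 | the guide opened chest 1, chest 3, and chest 6) = (1/140) / (1/20) = 1/7.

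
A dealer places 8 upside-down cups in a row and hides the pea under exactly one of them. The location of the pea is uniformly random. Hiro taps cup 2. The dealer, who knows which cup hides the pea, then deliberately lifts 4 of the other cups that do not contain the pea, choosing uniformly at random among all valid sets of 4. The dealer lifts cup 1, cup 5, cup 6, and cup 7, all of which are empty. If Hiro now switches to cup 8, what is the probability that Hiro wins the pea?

7/24

Apply Bayes' rule, conditioning on where the pea actually is.
If it is under any of cups 1, 5, 6, and 7 (prior 1/8 each): that cup was opened and seen not to hold the prize — ruled out; weight (1/8)·0 = 0 each.
If it is under cup 2 (prior 1/8): the dealer has 35 equally likely choices, so probability 1/35; weight (1/8)·(1/35) = 1/280.
If it is under any of cups 3, 4, and 8 (prior 1/8 each): the dealer has 15 equally likely choices, so probability 1/15; weight (1/8)·(1/15) = 1/120 each.
The weights sum to 1/35.
So P(the pea under cup 8 | the dealer opened cup 1, cup 5, cup 6, and cup 7) = (1/120) / (1/35) = 7/24.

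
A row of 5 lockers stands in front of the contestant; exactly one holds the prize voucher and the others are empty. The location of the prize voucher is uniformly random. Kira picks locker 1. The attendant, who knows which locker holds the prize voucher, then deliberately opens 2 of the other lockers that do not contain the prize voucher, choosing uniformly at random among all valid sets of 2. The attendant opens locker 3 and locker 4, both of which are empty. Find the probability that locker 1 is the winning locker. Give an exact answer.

1/5

Consider each possible location of the prize voucher in turn.
If it is in locker 1 (prior 1/5): the attendant has 6 equally likely choices, so probability 1/6; weight (1/5)·(1/6) = 1/30.
If it is in either of lockers 2 and 5 (prior 1/5 each): the attendant has 3 equally likely choices, so probability 1/3; weight (1/5)·(1/3) = 1/15 each.
If it is in either of lockers 3 and 4 (prior 1/5 each): that locker was opened and seen not to hold the prize — ruled out; weight (1/5)·0 = 0 each.
The weights sum to 1/6.
So P(the prize voucher in locker 1 | the attendant opened locker 3 and locker 4) = (1/30) / (1/6) = 1/5.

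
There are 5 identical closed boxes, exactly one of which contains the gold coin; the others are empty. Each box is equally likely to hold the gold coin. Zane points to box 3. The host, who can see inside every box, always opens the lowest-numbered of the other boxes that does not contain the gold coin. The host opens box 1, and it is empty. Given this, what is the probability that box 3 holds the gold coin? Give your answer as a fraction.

1/4

Consider each possible location of the gold coin in turn.
If it is in box 1 (prior 1/5): the host opened box 1, so this case is ruled out; weight (1/5)·0 = 0.
If it is in any of boxes 2, 3, 4, and 5 (prior 1/5 each): box 1 is the lowest-numbered option available, probability 1; weight (1/5)·1 = 1/5 each.
The weights sum to 4/5.
So P(the gold coin in box 3 | the host opened box 1) = (1/5) / (4/5) = 1/4.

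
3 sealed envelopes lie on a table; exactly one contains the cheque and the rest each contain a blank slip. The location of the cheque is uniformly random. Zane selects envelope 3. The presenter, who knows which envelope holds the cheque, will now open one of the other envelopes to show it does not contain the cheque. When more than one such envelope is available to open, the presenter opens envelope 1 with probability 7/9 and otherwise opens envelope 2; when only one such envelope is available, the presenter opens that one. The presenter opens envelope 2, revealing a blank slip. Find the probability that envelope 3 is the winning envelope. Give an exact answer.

2/11

Apply Bayes' rule, conditioning on where the cheque actually is.
If it is in envelope 1 (prior 1/3): only envelope 2 is available, probability 1; weight (1/3)·1 = 1/3.
If it is in envelope 2 (prior 1/3): the presenter opened envelope 2, so this case is ruled out; weight (1/3)·0 = 0.
If it is in envelope 3 (prior 1/3): envelope 1 is available but not opened, probability 2/9; weight (1/3)·(2/9) = 2/27.
The weights sum to 11/27.
So P(the cheque in envelope 3 | the presenter opened envelope 2) = (2/27) / (11/27) = 2/11.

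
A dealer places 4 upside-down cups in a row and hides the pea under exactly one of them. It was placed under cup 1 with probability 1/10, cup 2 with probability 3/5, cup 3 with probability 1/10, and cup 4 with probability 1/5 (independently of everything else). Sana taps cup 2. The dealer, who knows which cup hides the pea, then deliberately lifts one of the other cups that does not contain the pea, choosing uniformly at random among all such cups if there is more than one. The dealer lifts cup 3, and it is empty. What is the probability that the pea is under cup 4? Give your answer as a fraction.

Apply Bayes' rule, conditioning on where the pea actually is.
If it is under cup 1 (prior 1/10): the dealer has 2 equally likely choices, so probability 1/2; weight (1/10)·(1/2) = 1/20.
If it is under cup 2 (prior 3/5): the dealer has 3 equally likely choices, so probability 1/3; weight (3/5)·(1/3) = 1/5.
If it is under cup 3 (prior 1/10): the dealer opened cup 3, so this case is ruled out; weight (1/10)·0 = 0.
If it is under cup 4 (prior 1/5): the dealer has 2 equally likely choices, so probability 1/2; weight (1/5)·(1/2) = 1/10.
The weights sum to 7/20.
So P(the pea under cup 4 | the dealer opened cup 3) = (1/10) / (7/20) = 2/7.

2/7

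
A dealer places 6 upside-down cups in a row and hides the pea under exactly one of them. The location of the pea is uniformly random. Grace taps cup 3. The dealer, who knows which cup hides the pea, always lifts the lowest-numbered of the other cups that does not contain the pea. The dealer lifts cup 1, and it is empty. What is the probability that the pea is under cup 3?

Apply Bayes' rule, conditioning on where the pea actually is.
If it is under cup 1 (prior 1/6): the dealer opened cup 1, so this case is ruled out; weight (1/6)·0 = 0.
If it is under any of cups 2, 3, 4, 5, and 6 (prior 1/6 each): cup 1 is the lowest-numbered option available, probability 1; weight (1/6)·1 = 1/6 each.
The weights sum to 5/6.
So P(the pea under cup 3 | the dealer opened cup 1) = (1/6) / (5/6) = 1/5.

1/5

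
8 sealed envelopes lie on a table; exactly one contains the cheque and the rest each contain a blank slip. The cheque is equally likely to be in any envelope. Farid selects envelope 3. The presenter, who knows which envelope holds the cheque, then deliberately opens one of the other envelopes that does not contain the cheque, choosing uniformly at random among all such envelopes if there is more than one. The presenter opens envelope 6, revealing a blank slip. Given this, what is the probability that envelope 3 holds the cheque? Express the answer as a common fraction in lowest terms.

Consider each possible location of the cheque in turn.
If it is in any of envelopes 1, 2, 4, 5, 7, and 8 (prior 1/8 each): the presenter has 6 equally likely choices, so probability 1/6; weight (1/8)·(1/6) = 1/48 each.
If it is in envelope 3 (prior 1/8): the presenter has 7 equally likely choices, so probability 1/7; weight (1/8)·(1/7) = 1/56.
If it is in envelope 6 (prior 1/8): the presenter opened envelope 6, so this case is ruled out; weight (1/8)·0 = 0.
The weights sum to 1/7.
So P(the cheque in envelope 3 | the presenter opened envelope 6) = (1/56) / (1/7) = 1/8.

1/8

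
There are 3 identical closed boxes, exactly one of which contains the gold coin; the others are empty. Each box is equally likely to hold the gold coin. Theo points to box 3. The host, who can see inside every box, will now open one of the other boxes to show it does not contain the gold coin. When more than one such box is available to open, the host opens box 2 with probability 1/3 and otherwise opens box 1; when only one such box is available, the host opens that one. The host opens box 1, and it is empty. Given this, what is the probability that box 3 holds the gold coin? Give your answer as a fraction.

Condition on the true location of the gold coin.
If it is in box 1 (prior 1/3): the host opened box 1, so this case is ruled out; weight (1/3)·0 = 0.
If it is in box 2 (prior 1/3): only box 1 is available, probability 1; weight (1/3)·1 = 1/3.
If it is in box 3 (prior 1/3): box 2 is available but not opened, probability 2/3; weight (1/3)·(2/3) = 2/9.
The weights sum to 5/9.
So P(the gold coin in box 3 | the host opened box 1) = (2/9) / (5/9) = 2/5.

2/5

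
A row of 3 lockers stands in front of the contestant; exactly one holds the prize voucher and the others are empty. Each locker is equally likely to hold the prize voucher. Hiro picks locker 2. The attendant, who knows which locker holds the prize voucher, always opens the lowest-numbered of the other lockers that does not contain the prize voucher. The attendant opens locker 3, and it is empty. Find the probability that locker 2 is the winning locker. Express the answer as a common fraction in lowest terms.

Condition on the true location of the prize voucher.
If it is in locker 1 (prior 1/3): locker 3 is the lowest-numbered option available, probability 1; weight (1/3)·1 = 1/3.
If it is in locker 2 (prior 1/3): the attendant would have opened locker 1 instead, probability 0; weight (1/3)·0 = 0.
If it is in locker 3 (prior 1/3): the attendant opened locker 3, so this case is ruled out; weight (1/3)·0 = 0.
The weights sum to 1/3.
So P(the prize voucher in locker 2 | the attendant opened locker 3) = 0 / (1/3) = 0.

0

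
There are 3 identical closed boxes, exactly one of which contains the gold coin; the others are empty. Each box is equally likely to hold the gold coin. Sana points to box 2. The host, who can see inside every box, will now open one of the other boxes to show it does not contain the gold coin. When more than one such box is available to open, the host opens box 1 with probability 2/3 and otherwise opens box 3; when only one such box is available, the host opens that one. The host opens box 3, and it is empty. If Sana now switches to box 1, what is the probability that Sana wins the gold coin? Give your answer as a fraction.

Condition on the true location of the gold coin.
If it is in box 1 (prior 1/3): only box 3 is available, probability 1; weight (1/3)·1 = 1/3.
If it is in box 2 (prior 1/3): box 1 is available but not opened, probability 1/3; weight (1/3)·(1/3) = 1/9.
If it is in box 3 (prior 1/3): the host opened box 3, so this case is ruled out; weight (1/3)·0 = 0.
The weights sum to 4/9.
So P(the gold coin in box 1 | the host opened box 3) = (1/3) / (4/9) = 3/4.

3/4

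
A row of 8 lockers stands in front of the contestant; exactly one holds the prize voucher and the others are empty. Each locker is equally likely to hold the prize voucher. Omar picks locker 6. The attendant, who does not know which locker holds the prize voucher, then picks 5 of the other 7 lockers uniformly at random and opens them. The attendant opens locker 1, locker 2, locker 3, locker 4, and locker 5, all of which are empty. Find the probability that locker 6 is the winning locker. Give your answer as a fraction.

1/3

Apply Bayes' rule, conditioning on where the prize voucher actually is.
If it is in any of lockers 1, 2, 3, 4, and 5 (prior 1/8 each): that locker was opened and seen not to hold the prize — ruled out; weight (1/8)·0 = 0 each.
If it is in any of lockers 6, 7, and 8 (prior 1/8 each): the attendant picks exactly this set with probability 1/21 regardless, and none is the prize; weight (1/8)·(1/21) = 1/168 each.
The weights sum to 1/56.
So P(the prize voucher in locker 6 | the attendant opened locker 1, locker 2, locker 3, locker 4, and locker 5) = (1/168) / (1/56) = 1/3.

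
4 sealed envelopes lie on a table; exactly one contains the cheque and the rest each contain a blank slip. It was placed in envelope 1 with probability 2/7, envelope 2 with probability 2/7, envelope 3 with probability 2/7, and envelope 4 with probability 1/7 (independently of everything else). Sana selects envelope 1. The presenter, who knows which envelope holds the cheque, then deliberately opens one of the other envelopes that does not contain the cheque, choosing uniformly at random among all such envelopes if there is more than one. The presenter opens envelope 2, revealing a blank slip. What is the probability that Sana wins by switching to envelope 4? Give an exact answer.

Condition on the true location of the cheque.
If it is in envelope 1 (prior 2/7): the presenter has 3 equally likely choices, so probability 1/3; weight (2/7)·(1/3) = 2/21.
If it is in envelope 2 (prior 2/7): the presenter opened envelope 2, so this case is ruled out; weight (2/7)·0 = 0.
If it is in envelope 3 (prior 2/7): the presenter has 2 equally likely choices, so probability 1/2; weight (2/7)·(1/2) = 1/7.
If it is in envelope 4 (prior 1/7): the presenter has 2 equally likely choices, so probability 1/2; weight (1/7)·(1/2) = 1/14.
The weights sum to 13/42.
So P(the cheque in envelope 4 | the presenter opened envelope 2) = (1/14) / (13/42) = 3/13.

3/13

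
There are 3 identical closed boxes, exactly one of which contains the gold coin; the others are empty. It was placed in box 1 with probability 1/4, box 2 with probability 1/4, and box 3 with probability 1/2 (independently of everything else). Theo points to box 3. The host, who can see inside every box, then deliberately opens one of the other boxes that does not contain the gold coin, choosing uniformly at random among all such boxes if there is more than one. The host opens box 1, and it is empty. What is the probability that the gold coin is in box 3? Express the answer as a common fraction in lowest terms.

1/2

Condition on the true location of the gold coin.
If it is in box 1 (prior 1/4): the host opened box 1, so this case is ruled out; weight (1/4)·0 = 0.
If it is in box 2 (prior 1/4): the host has no choice, probability 1; weight (1/4)·1 = 1/4.
If it is in box 3 (prior 1/2): the host has 2 equally likely choices, so probability 1/2; weight (1/2)·(1/2) = 1/4.
The weights sum to 1/2.
So P(the gold coin in box 3 | the host opened box 1) = (1/4) / (1/2) = 1/2.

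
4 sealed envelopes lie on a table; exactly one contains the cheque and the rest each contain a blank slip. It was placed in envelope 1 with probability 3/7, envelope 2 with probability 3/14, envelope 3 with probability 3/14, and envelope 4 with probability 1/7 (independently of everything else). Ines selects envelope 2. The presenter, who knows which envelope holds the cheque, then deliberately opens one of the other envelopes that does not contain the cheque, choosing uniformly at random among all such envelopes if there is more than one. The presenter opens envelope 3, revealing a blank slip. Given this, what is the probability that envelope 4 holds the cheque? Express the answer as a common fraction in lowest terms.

1/5

Consider each possible location of the cheque in turn.
If it is in envelope 1 (prior 3/7): the presenter has 2 equally likely choices, so probability 1/2; weight (3/7)·(1/2) = 3/14.
If it is in envelope 2 (prior 3/14): the presenter has 3 equally likely choices, so probability 1/3; weight (3/14)·(1/3) = 1/14.
If it is in envelope 3 (prior 3/14): the presenter opened envelope 3, so this case is ruled out; weight (3/14)·0 = 0.
If it is in envelope 4 (prior 1/7): the presenter has 2 equally likely choices, so probability 1/2; weight (1/7)·(1/2) = 1/14.
The weights sum to 5/14.
So P(the cheque in envelope 4 | the presenter opened envelope 3) = (1/14) / (5/14) = 1/5.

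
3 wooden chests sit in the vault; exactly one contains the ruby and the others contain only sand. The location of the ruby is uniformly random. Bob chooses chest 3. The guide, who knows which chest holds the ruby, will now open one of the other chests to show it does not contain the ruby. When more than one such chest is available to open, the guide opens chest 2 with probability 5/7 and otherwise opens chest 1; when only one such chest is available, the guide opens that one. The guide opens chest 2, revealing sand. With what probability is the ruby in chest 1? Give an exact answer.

7/12

Condition on the true location of the ruby.
If it is in chest 1 (prior 1/3): only chest 2 is available, probability 1; weight (1/3)·1 = 1/3.
If it is in chest 2 (prior 1/3): the guide opened chest 2, so this case is ruled out; weight (1/3)·0 = 0.
If it is in chest 3 (prior 1/3): chest 2 is available, opened with probability 5/7; weight (1/3)·(5/7) = 5/21.
The weights sum to 4/7.
So P(the ruby in chest 1 | the guide opened chest 2) = (1/3) / (4/7) = 7/12.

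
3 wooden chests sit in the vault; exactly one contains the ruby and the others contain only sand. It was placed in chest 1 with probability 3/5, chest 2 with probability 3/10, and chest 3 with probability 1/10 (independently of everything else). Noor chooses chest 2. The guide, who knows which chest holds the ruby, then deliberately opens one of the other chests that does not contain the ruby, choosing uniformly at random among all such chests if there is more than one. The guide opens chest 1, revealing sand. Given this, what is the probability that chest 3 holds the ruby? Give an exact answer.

2/5

Consider each possible location of the ruby in turn.
If it is in chest 1 (prior 3/5): the guide opened chest 1, so this case is ruled out; weight (3/5)·0 = 0.
If it is in chest 2 (prior 3/10): the guide has 2 equally likely choices, so probability 1/2; weight (3/10)·(1/2) = 3/20.
If it is in chest 3 (prior 1/10): the guide has no choice, probability 1; weight (1/10)·1 = 1/10.
The weights sum to 1/4.
So P(the ruby in chest 3 | the guide opened chest 1) = (1/10) / (1/4) = 2/5.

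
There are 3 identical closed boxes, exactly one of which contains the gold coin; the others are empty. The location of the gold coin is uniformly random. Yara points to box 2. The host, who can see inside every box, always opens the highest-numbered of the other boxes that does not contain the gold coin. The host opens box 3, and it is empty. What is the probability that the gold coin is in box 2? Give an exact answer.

Apply Bayes' rule, conditioning on where the gold coin actually is.
If it is in either of boxes 1 and 2 (prior 1/3 each): box 3 is the highest-numbered option available, probability 1; weight (1/3)·1 = 1/3 each.
If it is in box 3 (prior 1/3): the host opened box 3, so this case is ruled out; weight (1/3)·0 = 0.
The weights sum to 2/3.
So P(the gold coin in box 2 | the host opened box 3) = (1/3) / (2/3) = 1/2.

1/2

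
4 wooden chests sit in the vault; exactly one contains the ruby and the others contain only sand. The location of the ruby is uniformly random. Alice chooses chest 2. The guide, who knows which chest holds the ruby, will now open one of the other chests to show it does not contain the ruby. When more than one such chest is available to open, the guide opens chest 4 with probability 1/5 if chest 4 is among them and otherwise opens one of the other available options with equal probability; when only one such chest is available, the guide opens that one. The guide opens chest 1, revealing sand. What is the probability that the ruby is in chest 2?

4/17

Apply Bayes' rule, conditioning on where the ruby actually is.
If it is in chest 1 (prior 1/4): the guide opened chest 1, so this case is ruled out; weight (1/4)·0 = 0.
If it is in chest 2 (prior 1/4): chest 4 is available but not opened; chest 1 gets probability (1 − 1/5)/2 = 2/5; weight (1/4)·(2/5) = 1/10.
If it is in chest 3 (prior 1/4): chest 4 is available but not opened, probability 4/5; weight (1/4)·(4/5) = 1/5.
If it is in chest 4 (prior 1/4): chest 4 holds the prize so is unavailable; the guide chooses uniformly among the 2 others, probability 1/2; weight (1/4)·(1/2) = 1/8.
The weights sum to 17/40.
So P(the ruby in chest 2 | the guide opened chest 1) = (1/10) / (17/40) = 4/17.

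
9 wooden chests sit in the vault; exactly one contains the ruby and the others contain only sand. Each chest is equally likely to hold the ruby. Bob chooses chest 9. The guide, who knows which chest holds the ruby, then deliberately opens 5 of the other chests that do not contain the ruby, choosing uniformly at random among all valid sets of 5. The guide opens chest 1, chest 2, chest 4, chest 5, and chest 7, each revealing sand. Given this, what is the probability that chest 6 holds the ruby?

8/27

Consider each possible location of the ruby in turn.
If it is in any of chests 1, 2, 4, 5, and 7 (prior 1/9 each): that chest was opened and seen not to hold the prize — ruled out; weight (1/9)·0 = 0 each.
If it is in any of chests 3, 6, and 8 (prior 1/9 each): the guide has 21 equally likely choices, so probability 1/21; weight (1/9)·(1/21) = 1/189 each.
If it is in chest 9 (prior 1/9): the guide has 56 equally likely choices, so probability 1/56; weight (1/9)·(1/56) = 1/504.
The weights sum to 1/56.
So P(the ruby in chest 6 | the guide opened chest 1, chest 2, chest 4, chest 5, and chest 7) = (1/189) / (1/56) = 8/27.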